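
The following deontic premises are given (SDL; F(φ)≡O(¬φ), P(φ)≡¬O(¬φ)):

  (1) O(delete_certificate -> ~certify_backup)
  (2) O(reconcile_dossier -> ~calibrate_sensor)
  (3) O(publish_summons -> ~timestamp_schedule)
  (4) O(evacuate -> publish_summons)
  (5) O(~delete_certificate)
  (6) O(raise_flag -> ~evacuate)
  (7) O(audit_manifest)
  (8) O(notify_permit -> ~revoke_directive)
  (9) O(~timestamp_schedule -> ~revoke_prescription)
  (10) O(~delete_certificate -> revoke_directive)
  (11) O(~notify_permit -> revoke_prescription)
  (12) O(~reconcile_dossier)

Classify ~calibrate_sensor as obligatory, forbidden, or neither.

Premise 2 is O(reconcile_dossier -> ~calibrate_sensor), but O(reconcile_dossier) is not derivable from the premises, so it does not yield O(~calibrate_sensor).
No premise or chain of K-axiom applications forces O(~calibrate_sensor), and none forces O(calibrate_sensor). So ~calibrate_sensor is neither obligatory nor forbidden under these norms.

Neither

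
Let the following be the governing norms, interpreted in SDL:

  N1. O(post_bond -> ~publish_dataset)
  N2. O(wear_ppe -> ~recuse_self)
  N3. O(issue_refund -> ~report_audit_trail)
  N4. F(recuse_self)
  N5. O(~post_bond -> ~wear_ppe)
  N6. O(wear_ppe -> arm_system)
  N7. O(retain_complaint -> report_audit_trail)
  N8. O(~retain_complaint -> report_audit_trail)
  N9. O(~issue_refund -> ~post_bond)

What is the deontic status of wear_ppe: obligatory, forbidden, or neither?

Forbidden

By case analysis on ~retain_complaint: premise 8 gives O(~retain_complaint -> report_audit_trail) and premise 7 gives O(retain_complaint -> report_audit_trail), so O(report_audit_trail) either way.
The contrapositive of premise 3 (O(issue_refund -> ~report_audit_trail)) is O(report_audit_trail -> ~issue_refund), and O(report_audit_trail) is already established, so O(~issue_refund).
Applying K to premise 9 (O(~issue_refund -> ~post_bond)) and O(~issue_refund) yields O(~post_bond).
From O(~post_bond) and premise 5, O(~post_bond -> ~wear_ppe), we obtain O(~wear_ppe).
Premises 1, 2, 4, 6 do not contribute to this derivation.
Thus O(~wear_ppe), which is F(wear_ppe): wear_ppe is forbidden.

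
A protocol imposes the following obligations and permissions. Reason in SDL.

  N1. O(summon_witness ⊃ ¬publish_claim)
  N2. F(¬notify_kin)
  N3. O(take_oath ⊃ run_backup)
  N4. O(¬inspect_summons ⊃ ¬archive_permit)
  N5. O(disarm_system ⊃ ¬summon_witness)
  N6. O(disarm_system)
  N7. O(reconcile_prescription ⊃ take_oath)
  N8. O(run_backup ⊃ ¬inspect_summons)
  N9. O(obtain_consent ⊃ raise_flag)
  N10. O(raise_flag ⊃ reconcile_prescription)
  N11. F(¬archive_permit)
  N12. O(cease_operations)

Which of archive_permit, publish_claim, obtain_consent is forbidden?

Premise 11 is F(¬archive_permit), i.e. O(archive_permit).
The contrapositive of premise 4 (O(¬inspect_summons ⊃ ¬archive_permit)) is O(archive_permit ⊃ inspect_summons), and O(archive_permit) is already established, so O(inspect_summons).
Premise 8, O(run_backup ⊃ ¬inspect_summons), contraposes to O(inspect_summons ⊃ ¬run_backup); with O(inspect_summons) we get O(¬run_backup).
Premise 3, O(take_oath ⊃ run_backup), contraposes to O(¬run_backup ⊃ ¬take_oath); with O(¬run_backup) we get O(¬take_oath).
The contrapositive of premise 7 (O(reconcile_prescription ⊃ take_oath)) is O(¬take_oath ⊃ ¬reconcile_prescription), and O(¬take_oath) is already established, so O(¬reconcile_prescription).
The contrapositive of premise 10 (O(raise_flag ⊃ reconcile_prescription)) is O(¬reconcile_prescription ⊃ ¬raise_flag), and O(¬reconcile_prescription) is already established, so O(¬raise_flag).
Premise 9, O(obtain_consent ⊃ raise_flag), contraposes to O(¬raise_flag ⊃ ¬obtain_consent); with O(¬raise_flag) we get O(¬obtain_consent).
So O(¬obtain_consent) holds, i.e. obtain_consent is forbidden. None of the other listed options is forbidden under the premises.

obtain_consent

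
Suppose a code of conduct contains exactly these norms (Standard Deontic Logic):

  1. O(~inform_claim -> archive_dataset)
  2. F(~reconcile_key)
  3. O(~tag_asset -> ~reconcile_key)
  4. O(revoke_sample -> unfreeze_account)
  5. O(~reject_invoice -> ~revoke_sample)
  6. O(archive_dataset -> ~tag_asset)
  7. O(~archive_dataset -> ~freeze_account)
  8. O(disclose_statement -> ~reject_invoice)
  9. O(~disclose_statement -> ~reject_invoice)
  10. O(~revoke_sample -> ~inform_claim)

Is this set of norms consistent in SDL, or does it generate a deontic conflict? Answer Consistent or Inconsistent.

Inconsistent

Premises 9 and 8 are O(~disclose_statement -> ~reject_invoice) and O(disclose_statement -> ~reject_invoice); every ideal world satisfies ~disclose_statement or disclose_statement, so in either case ~reject_invoice holds — hence O(~reject_invoice).
Applying K to premise 5 (O(~reject_invoice -> ~revoke_sample)) and O(~reject_invoice) yields O(~revoke_sample).
With premise 10, O(~revoke_sample -> ~inform_claim), the K-axiom yields O(~inform_claim).
From O(~inform_claim) and premise 1, O(~inform_claim -> archive_dataset), we obtain O(archive_dataset).
Premise 6 is O(archive_dataset -> ~tag_asset); since O(archive_dataset), deontic closure gives O(~tag_asset).
From O(~tag_asset) and premise 3, O(~tag_asset -> ~reconcile_key), we obtain O(~reconcile_key).
But premise 2, F(~reconcile_key), means O(reconcile_key).
We now have both O(~reconcile_key) and O(reconcile_key) — reconcile_key is simultaneously obligatory and forbidden, violating the D-axiom.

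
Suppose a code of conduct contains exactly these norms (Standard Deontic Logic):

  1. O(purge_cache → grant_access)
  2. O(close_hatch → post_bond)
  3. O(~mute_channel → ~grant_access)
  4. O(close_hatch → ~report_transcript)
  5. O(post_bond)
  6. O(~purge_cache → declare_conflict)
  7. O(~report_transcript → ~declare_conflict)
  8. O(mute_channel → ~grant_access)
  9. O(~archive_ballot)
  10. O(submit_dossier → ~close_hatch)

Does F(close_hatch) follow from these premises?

Premises 3 and 8 cover both cases: O(~mute_channel → ~grant_access) and O(mute_channel → ~grant_access). Since ~mute_channel ∨ mute_channel is a tautology, O(~grant_access) follows.
Premise 1, O(purge_cache → grant_access), contraposes to O(~grant_access → ~purge_cache); with O(~grant_access) we get O(~purge_cache).
With premise 6, O(~purge_cache → declare_conflict), the K-axiom yields O(declare_conflict).
Premise 7, O(~report_transcript → ~declare_conflict), contraposes to O(declare_conflict → report_transcript); with O(declare_conflict) we get O(report_transcript).
Premise 4 is O(close_hatch → ~report_transcript); contrapositively O(report_transcript → ~close_hatch). Since O(report_transcript) holds, K gives O(~close_hatch).
Premises 2, 5, 9, 10 do not contribute to this derivation.
So O(~close_hatch) holds, i.e. F(close_hatch). The claim follows.

Yes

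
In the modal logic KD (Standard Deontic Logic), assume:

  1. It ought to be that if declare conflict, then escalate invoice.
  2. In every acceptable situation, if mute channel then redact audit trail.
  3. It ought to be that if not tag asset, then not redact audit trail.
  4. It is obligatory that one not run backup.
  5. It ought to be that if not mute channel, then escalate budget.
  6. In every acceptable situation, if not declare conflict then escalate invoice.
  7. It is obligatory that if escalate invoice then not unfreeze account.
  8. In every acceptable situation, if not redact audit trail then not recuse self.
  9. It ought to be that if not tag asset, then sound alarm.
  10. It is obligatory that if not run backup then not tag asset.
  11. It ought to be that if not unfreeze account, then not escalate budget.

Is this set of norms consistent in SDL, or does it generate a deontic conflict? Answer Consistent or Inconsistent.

Inconsistent

By case analysis on ¬declare_conflict: premise 6 gives O(¬declare_conflict → escalate_invoice) and premise 1 gives O(declare_conflict → escalate_invoice), so O(escalate_invoice) either way.
With premise 7, O(escalate_invoice → ¬unfreeze_account), the K-axiom yields O(¬unfreeze_account).
Applying K to premise 11 (O(¬unfreeze_account → ¬escalate_budget)) and O(¬unfreeze_account) yields O(¬escalate_budget).
Premise 5, O(¬mute_channel → escalate_budget), contraposes to O(¬escalate_budget → mute_channel); with O(¬escalate_budget) we get O(mute_channel).
From O(mute_channel) and premise 2, O(mute_channel → redact_audit_trail), we obtain O(redact_audit_trail).
Premise 3 is O(¬tag_asset → ¬redact_audit_trail); contrapositively O(redact_audit_trail → tag_asset). Since O(redact_audit_trail) holds, K gives O(tag_asset).
Premise 10 is O(¬run_backup → ¬tag_asset); contrapositively O(tag_asset → run_backup). Since O(tag_asset) holds, K gives O(run_backup).
However, premise 4 gives O(¬run_backup).
We now have both O(run_backup) and O(¬run_backup) — run_backup is simultaneously obligatory and forbidden, violating the D-axiom.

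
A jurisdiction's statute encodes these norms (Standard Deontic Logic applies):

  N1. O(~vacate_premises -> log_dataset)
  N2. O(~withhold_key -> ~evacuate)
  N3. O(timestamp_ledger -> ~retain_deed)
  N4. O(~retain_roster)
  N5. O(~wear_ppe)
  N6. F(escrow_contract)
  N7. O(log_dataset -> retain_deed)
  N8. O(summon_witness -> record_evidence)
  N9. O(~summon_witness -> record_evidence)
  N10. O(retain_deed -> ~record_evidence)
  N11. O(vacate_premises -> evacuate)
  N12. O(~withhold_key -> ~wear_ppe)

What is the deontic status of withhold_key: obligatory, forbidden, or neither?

Obligatory

By case analysis on summon_witness: premise 8 gives O(summon_witness -> record_evidence) and premise 9 gives O(~summon_witness -> record_evidence), so O(record_evidence) either way.
Premise 10 is O(retain_deed -> ~record_evidence); contrapositively O(record_evidence -> ~retain_deed). Since O(record_evidence) holds, K gives O(~retain_deed).
Premise 7 is O(log_dataset -> retain_deed); contrapositively O(~retain_deed -> ~log_dataset). Since O(~retain_deed) holds, K gives O(~log_dataset).
The contrapositive of premise 1 (O(~vacate_premises -> log_dataset)) is O(~log_dataset -> vacate_premises), and O(~log_dataset) is already established, so O(vacate_premises).
With premise 11, O(vacate_premises -> evacuate), the K-axiom yields O(evacuate).
Premise 2, O(~withhold_key -> ~evacuate), contraposes to O(evacuate -> withhold_key); with O(evacuate) we get O(withhold_key).
Premises 3, 4, 5, 6, 12 do not contribute to this derivation.
Hence withhold_key is obligatory.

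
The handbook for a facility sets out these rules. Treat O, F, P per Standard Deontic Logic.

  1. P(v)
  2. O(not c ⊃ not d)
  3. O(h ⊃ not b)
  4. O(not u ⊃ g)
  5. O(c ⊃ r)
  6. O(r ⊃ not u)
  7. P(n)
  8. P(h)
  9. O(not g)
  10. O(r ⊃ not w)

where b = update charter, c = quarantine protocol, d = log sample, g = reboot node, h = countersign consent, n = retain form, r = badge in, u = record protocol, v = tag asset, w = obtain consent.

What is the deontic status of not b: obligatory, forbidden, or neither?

Neither

Premise 3 is O(h ⊃ not b), but O(h) is not derivable from the premises (the permission P(h) asserts only not O(not h), not O(h)), so it does not yield O(not b).
No premise or chain of K-axiom applications forces O(not b), and none forces O(b). So not b is neither obligatory nor forbidden under these norms.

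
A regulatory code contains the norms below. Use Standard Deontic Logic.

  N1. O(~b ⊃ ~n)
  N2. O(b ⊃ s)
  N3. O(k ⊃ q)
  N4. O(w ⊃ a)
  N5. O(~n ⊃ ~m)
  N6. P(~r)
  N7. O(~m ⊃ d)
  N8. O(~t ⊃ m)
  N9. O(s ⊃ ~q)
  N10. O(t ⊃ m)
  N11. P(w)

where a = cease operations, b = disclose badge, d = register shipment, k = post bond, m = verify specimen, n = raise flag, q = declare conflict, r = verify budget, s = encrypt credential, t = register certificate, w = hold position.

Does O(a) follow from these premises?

No

Premise 4 is O(w ⊃ a), but O(w) is not derivable from the premises (the permission P(w) asserts only ~O(~w), not O(w)), so it does not yield O(a).
No other premise forces O(a). An ideal world satisfying every premise can still have a false, so O(a) is not derivable.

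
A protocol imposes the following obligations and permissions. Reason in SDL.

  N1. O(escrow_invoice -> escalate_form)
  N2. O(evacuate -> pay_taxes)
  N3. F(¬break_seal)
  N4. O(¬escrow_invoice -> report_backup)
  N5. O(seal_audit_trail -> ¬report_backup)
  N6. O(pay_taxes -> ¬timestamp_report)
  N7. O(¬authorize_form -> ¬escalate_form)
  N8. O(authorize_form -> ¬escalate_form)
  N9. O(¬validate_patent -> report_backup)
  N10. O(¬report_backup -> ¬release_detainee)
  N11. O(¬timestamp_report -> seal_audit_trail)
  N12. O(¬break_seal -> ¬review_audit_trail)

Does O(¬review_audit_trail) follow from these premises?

No

Premise 12 is O(¬break_seal -> ¬review_audit_trail), but O(¬break_seal) is not derivable from the premises, so it does not yield O(¬review_audit_trail).
No other premise forces O(¬review_audit_trail). An ideal world satisfying every premise can still have ¬review_audit_trail false, so O(¬review_audit_trail) is not derivable.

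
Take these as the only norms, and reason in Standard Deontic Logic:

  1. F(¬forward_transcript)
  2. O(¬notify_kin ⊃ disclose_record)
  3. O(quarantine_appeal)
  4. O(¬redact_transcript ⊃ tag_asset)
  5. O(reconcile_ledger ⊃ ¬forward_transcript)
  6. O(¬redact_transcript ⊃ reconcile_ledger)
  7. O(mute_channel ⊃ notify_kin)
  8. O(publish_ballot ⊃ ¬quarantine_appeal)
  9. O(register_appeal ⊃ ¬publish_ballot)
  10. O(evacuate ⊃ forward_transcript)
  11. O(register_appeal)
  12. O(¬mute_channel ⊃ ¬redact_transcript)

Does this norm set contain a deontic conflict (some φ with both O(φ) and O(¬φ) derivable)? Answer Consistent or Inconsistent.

Consistent

Premise 8 is O(publish_ballot ⊃ ¬quarantine_appeal), but O(publish_ballot) is not derivable from the premises, so it does not yield O(¬quarantine_appeal).
So O(¬quarantine_appeal) is not derivable, and the apparent clash with O(quarantine_appeal) does not arise.
A world satisfying every obligation exists (e.g. disclose_record=false, evacuate=false, forward_transcript=true, mute_channel=true, notify_kin=true, publish_ballot=false, quarantine_appeal=true, reconcile_ledger=false, redact_transcript=true, register_appeal=true, tag_asset=false); no atom is both obligatory and forbidden, so the set is consistent.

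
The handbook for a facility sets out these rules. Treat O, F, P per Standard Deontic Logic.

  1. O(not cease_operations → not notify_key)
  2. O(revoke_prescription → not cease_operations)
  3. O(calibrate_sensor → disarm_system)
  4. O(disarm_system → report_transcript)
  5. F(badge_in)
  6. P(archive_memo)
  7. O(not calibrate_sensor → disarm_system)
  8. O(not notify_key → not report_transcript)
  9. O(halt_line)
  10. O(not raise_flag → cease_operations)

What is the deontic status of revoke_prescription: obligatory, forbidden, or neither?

By case analysis on calibrate_sensor: premise 3 gives O(calibrate_sensor → disarm_system) and premise 7 gives O(not calibrate_sensor → disarm_system), so O(disarm_system) either way.
From O(disarm_system) and premise 4, O(disarm_system → report_transcript), we obtain O(report_transcript).
Premise 8 is O(not notify_key → not report_transcript); contrapositively O(report_transcript → notify_key). Since O(report_transcript) holds, K gives O(notify_key).
Premise 1, O(not cease_operations → not notify_key), contraposes to O(notify_key → cease_operations); with O(notify_key) we get O(cease_operations).
Premise 2, O(revoke_prescription → not cease_operations), contraposes to O(cease_operations → not revoke_prescription); with O(cease_operations) we get O(not revoke_prescription).
Premises 5, 6, 9, 10 do not contribute to this derivation.
Thus O(not revoke_prescription), which is F(revoke_prescription): revoke_prescription is forbidden.

Forbidden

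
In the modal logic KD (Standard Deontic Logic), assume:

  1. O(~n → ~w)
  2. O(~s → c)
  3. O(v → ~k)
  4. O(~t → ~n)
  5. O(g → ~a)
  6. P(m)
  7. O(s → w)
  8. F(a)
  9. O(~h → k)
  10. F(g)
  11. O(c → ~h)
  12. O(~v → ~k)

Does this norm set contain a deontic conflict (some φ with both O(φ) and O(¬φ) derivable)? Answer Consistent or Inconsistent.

Premise 5 is O(g → ~a); even if O(~a) held, inferring O(g) would be affirming the consequent — invalid.
So O(g) is not derivable, and the apparent clash with O(~g) does not arise.
A world satisfying every obligation exists (e.g. a=false, c=false, g=false, h=true, k=false, m=false, n=true, s=true, t=true, v=false, w=true); no atom is both obligatory and forbidden, so the set is consistent.

Consistent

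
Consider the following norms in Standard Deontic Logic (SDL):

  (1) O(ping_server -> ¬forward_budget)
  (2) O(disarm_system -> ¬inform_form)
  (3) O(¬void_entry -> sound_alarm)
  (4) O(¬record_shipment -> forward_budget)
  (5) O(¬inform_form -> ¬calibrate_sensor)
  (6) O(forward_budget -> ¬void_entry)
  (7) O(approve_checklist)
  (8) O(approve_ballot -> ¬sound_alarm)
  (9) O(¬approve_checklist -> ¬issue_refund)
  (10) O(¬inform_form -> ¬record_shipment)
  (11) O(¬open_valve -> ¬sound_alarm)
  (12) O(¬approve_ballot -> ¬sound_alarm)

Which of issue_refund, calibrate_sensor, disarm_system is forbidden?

disarm_system

Premises 8 and 12 cover both cases: O(approve_ballot -> ¬sound_alarm) and O(¬approve_ballot -> ¬sound_alarm). Since approve_ballot ∨ ¬approve_ballot is a tautology, O(¬sound_alarm) follows.
Premise 3 is O(¬void_entry -> sound_alarm); contrapositively O(¬sound_alarm -> void_entry). Since O(¬sound_alarm) holds, K gives O(void_entry).
Premise 6, O(forward_budget -> ¬void_entry), contraposes to O(void_entry -> ¬forward_budget); with O(void_entry) we get O(¬forward_budget).
The contrapositive of premise 4 (O(¬record_shipment -> forward_budget)) is O(¬forward_budget -> record_shipment), and O(¬forward_budget) is already established, so O(record_shipment).
Premise 10 is O(¬inform_form -> ¬record_shipment); contrapositively O(record_shipment -> inform_form). Since O(record_shipment) holds, K gives O(inform_form).
The contrapositive of premise 2 (O(disarm_system -> ¬inform_form)) is O(inform_form -> ¬disarm_system), and O(inform_form) is already established, so O(¬disarm_system).
So O(¬disarm_system) holds, i.e. disarm_system is forbidden. None of the other listed options is forbidden under the premises.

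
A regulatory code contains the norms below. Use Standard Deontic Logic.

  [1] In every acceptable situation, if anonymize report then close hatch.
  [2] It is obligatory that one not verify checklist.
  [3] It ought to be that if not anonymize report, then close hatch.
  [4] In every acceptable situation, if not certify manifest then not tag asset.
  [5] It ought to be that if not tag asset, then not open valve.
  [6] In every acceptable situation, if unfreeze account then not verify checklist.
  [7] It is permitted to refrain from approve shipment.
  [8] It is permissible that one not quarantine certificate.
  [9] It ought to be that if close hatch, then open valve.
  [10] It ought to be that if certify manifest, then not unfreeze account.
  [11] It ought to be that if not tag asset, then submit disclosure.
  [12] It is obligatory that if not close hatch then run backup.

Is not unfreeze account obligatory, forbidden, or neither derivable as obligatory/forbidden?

Premises 1 and 3 are O(anonymize_report → close_hatch) and O(¬anonymize_report → close_hatch); every ideal world satisfies anonymize_report or ¬anonymize_report, so in either case close_hatch holds — hence O(close_hatch).
From O(close_hatch) and premise 9, O(close_hatch → open_valve), we obtain O(open_valve).
The contrapositive of premise 5 (O(¬tag_asset → ¬open_valve)) is O(open_valve → tag_asset), and O(open_valve) is already established, so O(tag_asset).
Premise 4 is O(¬certify_manifest → ¬tag_asset); contrapositively O(tag_asset → certify_manifest). Since O(tag_asset) holds, K gives O(certify_manifest).
With premise 10, O(certify_manifest → ¬unfreeze_account), the K-axiom yields O(¬unfreeze_account).
Premises 2, 6, 7, 8, 11, 12 do not contribute to this derivation.
Hence ¬unfreeze_account is obligatory.

Obligatory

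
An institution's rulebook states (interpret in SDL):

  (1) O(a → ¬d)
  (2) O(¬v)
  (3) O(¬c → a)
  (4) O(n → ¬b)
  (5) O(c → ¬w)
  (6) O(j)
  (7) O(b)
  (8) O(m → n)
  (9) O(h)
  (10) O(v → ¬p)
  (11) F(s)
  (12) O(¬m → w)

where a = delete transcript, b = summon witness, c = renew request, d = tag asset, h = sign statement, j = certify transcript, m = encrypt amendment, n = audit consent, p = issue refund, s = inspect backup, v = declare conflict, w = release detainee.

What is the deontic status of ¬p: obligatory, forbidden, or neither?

Neither

Premise 10 is O(v → ¬p), but O(v) is not derivable from the premises, so it does not yield O(¬p).
No premise or chain of K-axiom applications forces O(¬p), and none forces O(p). So ¬p is neither obligatory nor forbidden under these norms.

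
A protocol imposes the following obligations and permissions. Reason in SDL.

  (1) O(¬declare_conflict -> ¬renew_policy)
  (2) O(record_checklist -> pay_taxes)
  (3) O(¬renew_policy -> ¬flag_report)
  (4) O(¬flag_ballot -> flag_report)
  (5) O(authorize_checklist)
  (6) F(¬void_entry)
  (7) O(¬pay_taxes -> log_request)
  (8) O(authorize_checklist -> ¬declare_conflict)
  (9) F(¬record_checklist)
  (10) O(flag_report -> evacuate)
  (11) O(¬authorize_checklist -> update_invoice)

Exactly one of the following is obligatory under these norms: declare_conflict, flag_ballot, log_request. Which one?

Premise 5 states O(authorize_checklist) outright.
Premise 8 is O(authorize_checklist -> ¬declare_conflict); since O(authorize_checklist), deontic closure gives O(¬declare_conflict).
With premise 1, O(¬declare_conflict -> ¬renew_policy), the K-axiom yields O(¬renew_policy).
Applying K to premise 3 (O(¬renew_policy -> ¬flag_report)) and O(¬renew_policy) yields O(¬flag_report).
Premise 4, O(¬flag_ballot -> flag_report), contraposes to O(¬flag_report -> flag_ballot); with O(¬flag_report) we get O(flag_ballot).
So O(flag_ballot) holds — flag_ballot is obligatory. None of the other listed options is made obligatory by any chain of premises.

flag_ballot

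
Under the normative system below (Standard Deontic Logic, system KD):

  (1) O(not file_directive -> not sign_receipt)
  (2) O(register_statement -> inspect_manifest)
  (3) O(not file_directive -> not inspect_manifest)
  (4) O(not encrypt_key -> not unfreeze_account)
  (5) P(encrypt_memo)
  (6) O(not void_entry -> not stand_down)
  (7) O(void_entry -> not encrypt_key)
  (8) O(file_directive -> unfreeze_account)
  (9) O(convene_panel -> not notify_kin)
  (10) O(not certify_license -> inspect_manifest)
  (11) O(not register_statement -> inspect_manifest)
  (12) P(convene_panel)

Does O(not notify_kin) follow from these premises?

Premise 9 is O(convene_panel -> not notify_kin), but O(convene_panel) is not derivable from the premises (the permission P(convene_panel) asserts only not O(not convene_panel), not O(convene_panel)), so it does not yield O(not notify_kin).
No other premise forces O(not notify_kin). An ideal world satisfying every premise can still have not notify_kin false, so O(not notify_kin) is not derivable.

No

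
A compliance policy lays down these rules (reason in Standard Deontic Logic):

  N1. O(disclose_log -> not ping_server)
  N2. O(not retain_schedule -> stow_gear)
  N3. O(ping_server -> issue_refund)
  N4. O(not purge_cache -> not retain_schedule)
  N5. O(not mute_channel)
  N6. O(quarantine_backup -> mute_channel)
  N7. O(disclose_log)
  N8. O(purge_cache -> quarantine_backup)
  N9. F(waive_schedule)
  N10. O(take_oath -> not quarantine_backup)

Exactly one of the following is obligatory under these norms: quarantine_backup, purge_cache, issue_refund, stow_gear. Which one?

Premise 5 gives O(not mute_channel).
Premise 6 is O(quarantine_backup -> mute_channel); contrapositively O(not mute_channel -> not quarantine_backup). Since O(not mute_channel) holds, K gives O(not quarantine_backup).
Premise 8 is O(purge_cache -> quarantine_backup); contrapositively O(not quarantine_backup -> not purge_cache). Since O(not quarantine_backup) holds, K gives O(not purge_cache).
With premise 4, O(not purge_cache -> not retain_schedule), the K-axiom yields O(not retain_schedule).
With premise 2, O(not retain_schedule -> stow_gear), the K-axiom yields O(stow_gear).
So O(stow_gear) holds — stow_gear is obligatory. None of the other listed options is made obligatory by any chain of premises.

stow_gear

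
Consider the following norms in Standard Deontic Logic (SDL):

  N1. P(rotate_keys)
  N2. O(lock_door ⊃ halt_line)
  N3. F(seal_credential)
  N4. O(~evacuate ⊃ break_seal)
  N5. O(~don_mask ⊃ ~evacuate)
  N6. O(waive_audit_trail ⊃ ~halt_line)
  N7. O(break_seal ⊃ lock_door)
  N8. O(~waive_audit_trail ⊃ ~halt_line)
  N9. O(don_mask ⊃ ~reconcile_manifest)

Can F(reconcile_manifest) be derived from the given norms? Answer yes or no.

Premises 8 and 6 are O(~waive_audit_trail ⊃ ~halt_line) and O(waive_audit_trail ⊃ ~halt_line); every ideal world satisfies ~waive_audit_trail or waive_audit_trail, so in either case ~halt_line holds — hence O(~halt_line).
Premise 2 is O(lock_door ⊃ halt_line); contrapositively O(~halt_line ⊃ ~lock_door). Since O(~halt_line) holds, K gives O(~lock_door).
The contrapositive of premise 7 (O(break_seal ⊃ lock_door)) is O(~lock_door ⊃ ~break_seal), and O(~lock_door) is already established, so O(~break_seal).
Premise 4, O(~evacuate ⊃ break_seal), contraposes to O(~break_seal ⊃ evacuate); with O(~break_seal) we get O(evacuate).
Premise 5 is O(~don_mask ⊃ ~evacuate); contrapositively O(evacuate ⊃ don_mask). Since O(evacuate) holds, K gives O(don_mask).
Premise 9 is O(don_mask ⊃ ~reconcile_manifest); since O(don_mask), deontic closure gives O(~reconcile_manifest).
Premises 1, 3 do not contribute to this derivation.
So O(~reconcile_manifest) holds, i.e. F(reconcile_manifest). The claim follows.

Yes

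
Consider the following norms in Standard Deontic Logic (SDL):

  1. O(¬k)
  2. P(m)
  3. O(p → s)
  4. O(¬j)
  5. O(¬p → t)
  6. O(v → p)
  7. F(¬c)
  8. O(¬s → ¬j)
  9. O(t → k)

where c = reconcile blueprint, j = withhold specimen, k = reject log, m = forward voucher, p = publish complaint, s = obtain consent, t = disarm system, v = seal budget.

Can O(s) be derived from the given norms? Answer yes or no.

Yes

From premise 1 we have O(¬k).
The contrapositive of premise 9 (O(t → k)) is O(¬k → ¬t), and O(¬k) is already established, so O(¬t).
Premise 5, O(¬p → t), contraposes to O(¬t → p); with O(¬t) we get O(p).
From O(p) and premise 3, O(p → s), we obtain O(s).
Premises 2, 4, 6, 7, 8 do not contribute to this derivation.
So O(s) follows.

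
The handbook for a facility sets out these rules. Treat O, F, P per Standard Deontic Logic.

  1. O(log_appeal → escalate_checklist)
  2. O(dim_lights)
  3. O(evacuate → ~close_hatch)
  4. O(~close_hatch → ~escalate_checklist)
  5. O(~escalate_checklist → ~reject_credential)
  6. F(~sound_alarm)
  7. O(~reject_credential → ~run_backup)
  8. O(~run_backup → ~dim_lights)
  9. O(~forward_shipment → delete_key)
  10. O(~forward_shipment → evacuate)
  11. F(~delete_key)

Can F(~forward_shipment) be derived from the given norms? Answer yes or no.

From premise 2 we have O(dim_lights).
The contrapositive of premise 8 (O(~run_backup → ~dim_lights)) is O(dim_lights → run_backup), and O(dim_lights) is already established, so O(run_backup).
Premise 7, O(~reject_credential → ~run_backup), contraposes to O(run_backup → reject_credential); with O(run_backup) we get O(reject_credential).
The contrapositive of premise 5 (O(~escalate_checklist → ~reject_credential)) is O(reject_credential → escalate_checklist), and O(reject_credential) is already established, so O(escalate_checklist).
Premise 4 is O(~close_hatch → ~escalate_checklist); contrapositively O(escalate_checklist → close_hatch). Since O(escalate_checklist) holds, K gives O(close_hatch).
Premise 3 is O(evacuate → ~close_hatch); contrapositively O(close_hatch → ~evacuate). Since O(close_hatch) holds, K gives O(~evacuate).
Premise 10 is O(~forward_shipment → evacuate); contrapositively O(~evacuate → forward_shipment). Since O(~evacuate) holds, K gives O(forward_shipment).
Premises 1, 6, 9, 11 do not contribute to this derivation.
So O(forward_shipment) holds, i.e. F(~forward_shipment). The claim follows.

Yes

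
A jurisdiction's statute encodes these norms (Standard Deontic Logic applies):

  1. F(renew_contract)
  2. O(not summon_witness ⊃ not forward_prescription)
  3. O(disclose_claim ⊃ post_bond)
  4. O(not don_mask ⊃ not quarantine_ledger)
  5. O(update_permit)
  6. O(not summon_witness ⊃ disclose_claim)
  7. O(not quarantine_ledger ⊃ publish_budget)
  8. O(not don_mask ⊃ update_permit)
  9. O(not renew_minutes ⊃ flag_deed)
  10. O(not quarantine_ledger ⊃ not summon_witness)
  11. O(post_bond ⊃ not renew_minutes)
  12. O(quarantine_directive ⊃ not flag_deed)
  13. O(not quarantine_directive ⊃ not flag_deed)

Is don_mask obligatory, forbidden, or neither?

By case analysis on quarantine_directive: premise 12 gives O(quarantine_directive ⊃ not flag_deed) and premise 13 gives O(not quarantine_directive ⊃ not flag_deed), so O(not flag_deed) either way.
Premise 9, O(not renew_minutes ⊃ flag_deed), contraposes to O(not flag_deed ⊃ renew_minutes); with O(not flag_deed) we get O(renew_minutes).
Premise 11, O(post_bond ⊃ not renew_minutes), contraposes to O(renew_minutes ⊃ not post_bond); with O(renew_minutes) we get O(not post_bond).
Premise 3, O(disclose_claim ⊃ post_bond), contraposes to O(not post_bond ⊃ not disclose_claim); with O(not post_bond) we get O(not disclose_claim).
Premise 6, O(not summon_witness ⊃ disclose_claim), contraposes to O(not disclose_claim ⊃ summon_witness); with O(not disclose_claim) we get O(summon_witness).
Premise 10 is O(not quarantine_ledger ⊃ not summon_witness); contrapositively O(summon_witness ⊃ quarantine_ledger). Since O(summon_witness) holds, K gives O(quarantine_ledger).
The contrapositive of premise 4 (O(not don_mask ⊃ not quarantine_ledger)) is O(quarantine_ledger ⊃ don_mask), and O(quarantine_ledger) is already established, so O(don_mask).
Premises 1, 2, 5, 7, 8 do not contribute to this derivation.
Hence don_mask is obligatory.

Obligatory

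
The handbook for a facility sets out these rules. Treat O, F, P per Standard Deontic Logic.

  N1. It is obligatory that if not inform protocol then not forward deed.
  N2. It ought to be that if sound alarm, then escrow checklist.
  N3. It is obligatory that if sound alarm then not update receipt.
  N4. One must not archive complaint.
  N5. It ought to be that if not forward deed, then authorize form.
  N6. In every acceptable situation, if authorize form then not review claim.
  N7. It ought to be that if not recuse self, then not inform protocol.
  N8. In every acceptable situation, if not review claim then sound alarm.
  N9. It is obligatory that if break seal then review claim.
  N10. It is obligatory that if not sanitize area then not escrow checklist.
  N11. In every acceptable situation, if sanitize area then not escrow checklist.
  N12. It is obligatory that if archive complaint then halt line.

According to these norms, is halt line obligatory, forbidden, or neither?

Premise 12 is O(archive_complaint → halt_line), but O(archive_complaint) is not derivable from the premises, so it does not yield O(halt_line).
No premise or chain of K-axiom applications forces O(halt_line), and none forces O(¬halt_line). So halt_line is neither obligatory nor forbidden under these norms.

Neither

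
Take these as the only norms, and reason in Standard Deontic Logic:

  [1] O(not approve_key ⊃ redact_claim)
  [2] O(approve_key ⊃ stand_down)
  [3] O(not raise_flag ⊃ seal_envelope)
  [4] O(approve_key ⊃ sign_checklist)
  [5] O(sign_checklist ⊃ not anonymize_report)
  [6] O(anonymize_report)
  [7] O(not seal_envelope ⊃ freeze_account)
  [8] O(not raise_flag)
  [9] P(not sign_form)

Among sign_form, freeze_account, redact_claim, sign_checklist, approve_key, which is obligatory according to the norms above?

redact_claim

From premise 6 we have O(anonymize_report).
Premise 5 is O(sign_checklist ⊃ not anonymize_report); contrapositively O(anonymize_report ⊃ not sign_checklist). Since O(anonymize_report) holds, K gives O(not sign_checklist).
Premise 4, O(approve_key ⊃ sign_checklist), contraposes to O(not sign_checklist ⊃ not approve_key); with O(not sign_checklist) we get O(not approve_key).
With premise 1, O(not approve_key ⊃ redact_claim), the K-axiom yields O(redact_claim).
So O(redact_claim) holds — redact_claim is obligatory. None of the other listed options is made obligatory by any chain of premises.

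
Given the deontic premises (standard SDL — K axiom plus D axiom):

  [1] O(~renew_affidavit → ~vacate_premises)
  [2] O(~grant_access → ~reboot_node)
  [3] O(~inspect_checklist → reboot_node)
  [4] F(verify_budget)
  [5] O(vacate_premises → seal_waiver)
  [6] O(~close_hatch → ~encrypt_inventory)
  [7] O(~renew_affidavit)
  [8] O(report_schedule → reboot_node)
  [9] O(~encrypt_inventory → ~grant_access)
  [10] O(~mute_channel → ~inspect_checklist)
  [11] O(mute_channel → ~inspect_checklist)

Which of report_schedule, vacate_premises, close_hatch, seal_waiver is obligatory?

By case analysis on ~mute_channel: premise 10 gives O(~mute_channel → ~inspect_checklist) and premise 11 gives O(mute_channel → ~inspect_checklist), so O(~inspect_checklist) either way.
From O(~inspect_checklist) and premise 3, O(~inspect_checklist → reboot_node), we obtain O(reboot_node).
Premise 2 is O(~grant_access → ~reboot_node); contrapositively O(reboot_node → grant_access). Since O(reboot_node) holds, K gives O(grant_access).
Premise 9, O(~encrypt_inventory → ~grant_access), contraposes to O(grant_access → encrypt_inventory); with O(grant_access) we get O(encrypt_inventory).
Premise 6, O(~close_hatch → ~encrypt_inventory), contraposes to O(encrypt_inventory → close_hatch); with O(encrypt_inventory) we get O(close_hatch).
So O(close_hatch) holds — close_hatch is obligatory. None of the other listed options is made obligatory by any chain of premises.

close_hatch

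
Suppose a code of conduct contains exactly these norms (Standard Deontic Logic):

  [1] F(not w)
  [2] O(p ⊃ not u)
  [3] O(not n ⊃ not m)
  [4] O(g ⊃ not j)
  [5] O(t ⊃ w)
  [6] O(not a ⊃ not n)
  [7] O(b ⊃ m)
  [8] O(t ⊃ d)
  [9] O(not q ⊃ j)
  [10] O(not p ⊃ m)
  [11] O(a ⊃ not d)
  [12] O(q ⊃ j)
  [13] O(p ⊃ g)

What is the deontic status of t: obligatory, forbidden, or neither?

By case analysis on not q: premise 9 gives O(not q ⊃ j) and premise 12 gives O(q ⊃ j), so O(j) either way.
Premise 4, O(g ⊃ not j), contraposes to O(j ⊃ not g); with O(j) we get O(not g).
Premise 13 is O(p ⊃ g); contrapositively O(not g ⊃ not p). Since O(not g) holds, K gives O(not p).
With premise 10, O(not p ⊃ m), the K-axiom yields O(m).
Premise 3, O(not n ⊃ not m), contraposes to O(m ⊃ n); with O(m) we get O(n).
The contrapositive of premise 6 (O(not a ⊃ not n)) is O(n ⊃ a), and O(n) is already established, so O(a).
From O(a) and premise 11, O(a ⊃ not d), we obtain O(not d).
Premise 8 is O(t ⊃ d); contrapositively O(not d ⊃ not t). Since O(not d) holds, K gives O(not t).
Premises 1, 2, 5, 7 do not contribute to this derivation.
Thus O(not t), which is F(t): t is forbidden.

Forbidden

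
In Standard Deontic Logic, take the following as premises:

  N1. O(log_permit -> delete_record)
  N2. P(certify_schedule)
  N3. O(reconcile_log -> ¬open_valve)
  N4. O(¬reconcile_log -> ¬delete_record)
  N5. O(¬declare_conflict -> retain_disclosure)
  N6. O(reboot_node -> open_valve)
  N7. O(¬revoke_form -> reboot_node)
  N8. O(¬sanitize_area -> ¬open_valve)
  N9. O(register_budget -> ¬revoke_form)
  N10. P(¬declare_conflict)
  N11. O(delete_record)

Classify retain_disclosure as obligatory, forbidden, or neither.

Neither

Premise 5 is O(¬declare_conflict -> retain_disclosure), but O(¬declare_conflict) is not derivable from the premises (the permission P(¬declare_conflict) asserts only ¬O(declare_conflict), not O(¬declare_conflict)), so it does not yield O(retain_disclosure).
No premise or chain of K-axiom applications forces O(retain_disclosure), and none forces O(¬retain_disclosure). So retain_disclosure is neither obligatory nor forbidden under these norms.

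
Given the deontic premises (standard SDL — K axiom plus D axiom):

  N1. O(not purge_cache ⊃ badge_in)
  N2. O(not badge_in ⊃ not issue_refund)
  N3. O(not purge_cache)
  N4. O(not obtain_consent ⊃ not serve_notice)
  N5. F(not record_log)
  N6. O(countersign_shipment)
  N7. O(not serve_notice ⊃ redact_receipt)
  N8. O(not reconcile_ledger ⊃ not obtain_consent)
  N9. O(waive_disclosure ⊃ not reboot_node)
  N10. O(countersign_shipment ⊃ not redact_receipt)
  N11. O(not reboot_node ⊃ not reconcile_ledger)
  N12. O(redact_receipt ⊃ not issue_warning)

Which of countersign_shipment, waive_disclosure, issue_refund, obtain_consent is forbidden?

waive_disclosure

Premise 6 gives O(countersign_shipment).
From O(countersign_shipment) and premise 10, O(countersign_shipment ⊃ not redact_receipt), we obtain O(not redact_receipt).
Premise 7, O(not serve_notice ⊃ redact_receipt), contraposes to O(not redact_receipt ⊃ serve_notice); with O(not redact_receipt) we get O(serve_notice).
The contrapositive of premise 4 (O(not obtain_consent ⊃ not serve_notice)) is O(serve_notice ⊃ obtain_consent), and O(serve_notice) is already established, so O(obtain_consent).
The contrapositive of premise 8 (O(not reconcile_ledger ⊃ not obtain_consent)) is O(obtain_consent ⊃ reconcile_ledger), and O(obtain_consent) is already established, so O(reconcile_ledger).
Premise 11, O(not reboot_node ⊃ not reconcile_ledger), contraposes to O(reconcile_ledger ⊃ reboot_node); with O(reconcile_ledger) we get O(reboot_node).
Premise 9, O(waive_disclosure ⊃ not reboot_node), contraposes to O(reboot_node ⊃ not waive_disclosure); with O(reboot_node) we get O(not waive_disclosure).
So O(not waive_disclosure) holds, i.e. waive_disclosure is forbidden. None of the other listed options is forbidden under the premises.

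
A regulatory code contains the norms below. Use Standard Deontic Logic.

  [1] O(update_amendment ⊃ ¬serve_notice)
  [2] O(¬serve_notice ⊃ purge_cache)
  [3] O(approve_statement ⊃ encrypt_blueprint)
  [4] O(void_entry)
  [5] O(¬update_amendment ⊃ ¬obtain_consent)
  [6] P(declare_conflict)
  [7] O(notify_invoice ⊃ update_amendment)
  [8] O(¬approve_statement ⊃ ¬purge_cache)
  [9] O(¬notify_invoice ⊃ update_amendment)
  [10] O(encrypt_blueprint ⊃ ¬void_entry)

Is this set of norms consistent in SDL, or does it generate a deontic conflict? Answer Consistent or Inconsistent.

Inconsistent

Premises 9 and 7 are O(¬notify_invoice ⊃ update_amendment) and O(notify_invoice ⊃ update_amendment); every ideal world satisfies ¬notify_invoice or notify_invoice, so in either case update_amendment holds — hence O(update_amendment).
From O(update_amendment) and premise 1, O(update_amendment ⊃ ¬serve_notice), we obtain O(¬serve_notice).
Applying K to premise 2 (O(¬serve_notice ⊃ purge_cache)) and O(¬serve_notice) yields O(purge_cache).
Premise 8, O(¬approve_statement ⊃ ¬purge_cache), contraposes to O(purge_cache ⊃ approve_statement); with O(purge_cache) we get O(approve_statement).
Premise 3 is O(approve_statement ⊃ encrypt_blueprint); since O(approve_statement), deontic closure gives O(encrypt_blueprint).
Premise 10 is O(encrypt_blueprint ⊃ ¬void_entry); since O(encrypt_blueprint), deontic closure gives O(¬void_entry).
Yet premise 4 states O(void_entry).
We now have both O(¬void_entry) and O(void_entry) — void_entry is simultaneously obligatory and forbidden, violating the D-axiom.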